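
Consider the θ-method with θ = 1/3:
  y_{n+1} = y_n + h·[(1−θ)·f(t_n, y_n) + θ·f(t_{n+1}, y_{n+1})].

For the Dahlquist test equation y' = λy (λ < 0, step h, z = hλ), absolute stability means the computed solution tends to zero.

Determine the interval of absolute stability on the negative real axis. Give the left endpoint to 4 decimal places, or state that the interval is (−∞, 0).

z∈(-6.0000,0).

With y'=λy (z=hλ):
  y_{n+1} = y_n + z·[2/3·y_n + 1/3·y_{n+1}] ⇒ (1 − 1/3z)y_{n+1} = (1 + 2/3z)y_n
  Hence R(z) = (1 + 2/3z)/(1 − 1/3z).

Boundary: |R(x)|=1, x<0.
x=-1.15: |R|=0.1687
R=−1: 1+2/3x = −1+1/3x ⇒ -1/3x=2 ⇒ x=2/(-1/3)=-6.0000
Confirm numerically:
  x=-5.073: |R|=0.88517 <1
  x=-4.218: |R|=0.75312 <1
  x=-4.192: |R|=0.74861 <1
  x=-4.170: |R|=0.74477 <1
  x=-6.249: |R|=1.02692 >1
  x=-6.045: |R|=1.00498 >1
Interval (-6.0000, 0).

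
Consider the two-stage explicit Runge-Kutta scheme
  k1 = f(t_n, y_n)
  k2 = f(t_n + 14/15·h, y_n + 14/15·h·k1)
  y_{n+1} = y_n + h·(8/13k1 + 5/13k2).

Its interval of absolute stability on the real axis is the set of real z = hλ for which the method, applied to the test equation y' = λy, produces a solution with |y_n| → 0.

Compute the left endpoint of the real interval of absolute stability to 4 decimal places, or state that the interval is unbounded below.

With y'=λy (z=hλ):
  k1=λy_n ⇒ h·k1=z·y_n;  k2=λ(1+14/15z)y_n ⇒ h·k2=z(1+14/15z)y_n
  y_{n+1}/y_n = 1 + 8/13z + 5/13z(1+14/15z) = 1 + z + 14/39z²
  ⇒ R(z) = 1 + z + 14/39z².

Solve |R(x)|<1 on ℝ⁻.
x=-1.07: |R|=0.3410
R=1: x+14/39x²=0 ⇒ x=−39/14=-2.7857; min R=1−1/(4·14/39)=0.3036>−1
Confirm numerically:
  x=-2.576: |R|=0.80607 <1
  x=-1.951: |R|=0.41540 <1
  x=-1.548: |R|=0.31221 <1
  x=-3.211: |R|=1.49021 >1
  x=-2.872: |R|=1.08896 >1
So |R|<1 on (-2.7857, 0).

left endpoint -2.7857.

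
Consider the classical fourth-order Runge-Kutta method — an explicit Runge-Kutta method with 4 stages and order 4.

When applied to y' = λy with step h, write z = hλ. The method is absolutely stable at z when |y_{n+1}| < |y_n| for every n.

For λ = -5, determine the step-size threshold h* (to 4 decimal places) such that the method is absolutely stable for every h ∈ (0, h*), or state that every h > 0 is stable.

(-2.7853,0); λ=-5 ⇒ h* = 0.5571.

Set f=λy, z=hλ:
  order 4, 4-stage ⇒ R(z)=1+z+z^2/2+z^3/6+z^4/24
  (e.g. R(-1.03)=0.36523, |R|=0.36523)

Boundary: |R(x)|=1, x<0.
x=-1.03: |R|=0.3652
|R(-3.05)|=1.4782 |R(-1.05)|=0.3590 |R(-0.64)|=0.5281
Bisect:
  x_lo=-3.5051 |R|=2.7499  x_hi=-0.3584 |R|=0.6988
  mid=-1.93176 |R|=0.31286 →hi
  mid=-2.71845 |R|=0.90381 →hi
  mid=-3.11179 |R|=1.61467 →lo
  mid=-2.91512 |R|=1.21404 →lo
  mid=-2.81678 |R|=1.04852 →lo
  mid=-2.76761 |R|=0.97367 →hi
  mid=-2.79220 |R|=1.01046 →lo
  mid=-2.77991 |R|=0.99191 →hi
  ...
  [-2.78548,-2.78528] ⇒ x*=-2.7853
Interval (-2.7853, 0).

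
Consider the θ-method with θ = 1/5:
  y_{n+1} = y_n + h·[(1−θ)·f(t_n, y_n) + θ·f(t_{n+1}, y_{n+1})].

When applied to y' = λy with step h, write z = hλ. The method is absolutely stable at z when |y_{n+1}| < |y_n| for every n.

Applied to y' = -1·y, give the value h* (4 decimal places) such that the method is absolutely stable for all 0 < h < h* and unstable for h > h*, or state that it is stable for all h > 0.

With y'=λy (z=hλ):
  y_{n+1} = y_n + z·[4/5·y_n + 1/5·y_{n+1}] ⇒ (1 − 1/5z)y_{n+1} = (1 + 4/5z)y_n
  Hence R(z) = (1 + 4/5z)/(1 − 1/5z).

Solve |R(x)|<1 on ℝ⁻.
x=-1.11: |R|=0.0917
R=−1: 1+4/5x = −1+1/5x ⇒ -3/5x=2 ⇒ x=2/(-3/5)=-3.3333
Confirm numerically:
  x=-2.700: |R|=0.75325 <1
  x=-2.383: |R|=0.61384 <1
  x=-1.737: |R|=0.28915 <1
  x=-3.622: |R|=1.10044 >1
  x=-3.556: |R|=1.07807 >1
Interval (-3.3333, 0).

(-3.3333,0); λ=-1 ⇒ h* = (10/3)/1 = 3.3333.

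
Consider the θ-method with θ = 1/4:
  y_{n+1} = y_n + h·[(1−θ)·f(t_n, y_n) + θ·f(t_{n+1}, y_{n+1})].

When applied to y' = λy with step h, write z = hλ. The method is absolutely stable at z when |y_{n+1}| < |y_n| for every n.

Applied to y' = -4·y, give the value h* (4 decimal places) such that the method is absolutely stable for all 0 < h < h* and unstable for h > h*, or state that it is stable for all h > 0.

(-4.0000,0); λ=-4 ⇒ h* = (4)/4 = 1.0000.

Test eqn y'=λy, z=hλ:
  y_{n+1} = y_n + z·[3/4·y_n + 1/4·y_{n+1}] ⇒ (1 − 1/4z)y_{n+1} = (1 + 3/4z)y_n
  so R(z) = (1 + 3/4z)/(1 − 1/4z).

Need |R(x)|<1, x<0.
x=-1.3: |R|=0.0189
R=−1: 1+3/4x = −1+1/4x ⇒ -1/2x=2 ⇒ x=2/(-1/2)=-4.0000
Confirm numerically:
  x=-3.193: |R|=0.77562 <1
  x=-3.186: |R|=0.77345 <1
  x=-3.146: |R|=0.76099 <1
  x=-2.489: |R|=0.53429 <1
  x=-4.507: |R|=1.11920 >1
  x=-4.117: |R|=1.02883 >1
Interval (-4.0000, 0).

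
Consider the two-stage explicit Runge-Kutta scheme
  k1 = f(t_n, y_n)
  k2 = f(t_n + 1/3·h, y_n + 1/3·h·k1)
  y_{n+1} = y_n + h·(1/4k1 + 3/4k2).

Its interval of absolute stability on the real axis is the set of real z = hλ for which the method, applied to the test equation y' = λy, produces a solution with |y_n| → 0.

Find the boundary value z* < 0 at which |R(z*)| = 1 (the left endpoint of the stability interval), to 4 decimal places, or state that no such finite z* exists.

On y'=λy, z=hλ:
  k1=λy_n ⇒ h·k1=z·y_n;  k2=λ(1+1/3z)y_n ⇒ h·k2=z(1+1/3z)y_n
  y_{n+1}/y_n = 1 + 1/4z + 3/4z(1+1/3z) = 1 + z + 1/4z²
  so R(z) = 1 + z + 1/4z².

Boundary: |R(x)|=1, x<0.
x=-0.63: |R|=0.4692
R=1: x+1/4x²=0 ⇒ x=−4=-4.0000; min R=1−1/(4·1/4)=0.0000>−1
Confirm numerically:
  x=-3.944: |R|=0.94478 <1
  x=-3.182: |R|=0.34928 <1
  x=-2.957: |R|=0.22896 <1
  x=-4.598: |R|=1.68740 >1
  x=-4.210: |R|=1.22103 >1
  x=-4.125: |R|=1.12891 >1
So |R|<1 on (-4.0000, 0).

left endpoint -4.0000.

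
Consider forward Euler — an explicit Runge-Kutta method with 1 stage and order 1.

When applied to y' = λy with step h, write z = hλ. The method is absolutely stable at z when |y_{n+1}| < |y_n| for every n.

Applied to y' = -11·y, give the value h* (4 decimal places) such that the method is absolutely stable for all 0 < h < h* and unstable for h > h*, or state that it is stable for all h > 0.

(-2.0000,0); λ=-11 ⇒ h* = 0.1818.

On y'=λy, z=hλ:
  order 1, 1-stage ⇒ R(z)=1+z
  (e.g. R(-0.71)=0.29000, |R|=0.29000)

Need |R(x)|<1, x<0.
x=-0.71: |R|=0.2900
|R(-2.05)|=1.0500 |R(-1.88)|=0.8800 |R(-1.51)|=0.5100
Bisect:
  x_lo=-2.4762 |R|=1.4762  x_hi=-0.2339 |R|=0.7661
  mid=-1.35504 |R|=0.35504 →hi
  mid=-1.91562 |R|=0.91562 →hi
  mid=-2.19590 |R|=1.19590 →lo
  mid=-2.05576 |R|=1.05576 →lo
  mid=-1.98569 |R|=0.98569 →hi
  mid=-2.02072 |R|=1.02072 →lo
  mid=-2.00321 |R|=1.00321 →lo
  ...
  [-2.00006,-1.99992] ⇒ x*=-2.0000
Stable set (-2.0000, 0).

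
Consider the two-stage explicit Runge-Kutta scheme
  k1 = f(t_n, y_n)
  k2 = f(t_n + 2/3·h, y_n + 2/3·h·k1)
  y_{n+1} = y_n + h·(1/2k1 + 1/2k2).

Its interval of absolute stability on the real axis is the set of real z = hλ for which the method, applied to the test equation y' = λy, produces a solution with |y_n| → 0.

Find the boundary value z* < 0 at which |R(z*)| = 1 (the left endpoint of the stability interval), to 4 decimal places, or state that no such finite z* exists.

left endpoint -3.0000.

Set f=λy, z=hλ:
  k1=λy_n ⇒ h·k1=z·y_n;  k2=λ(1+2/3z)y_n ⇒ h·k2=z(1+2/3z)y_n
  y_{n+1}/y_n = 1 + 1/2z + 1/2z(1+2/3z) = 1 + z + 1/3z²
  so R(z) = 1 + z + 1/3z².

Find x<0 with |R(x)|<1.
x=-0.49: |R|=0.5900
R=1: x+1/3x²=0 ⇒ x=−3=-3.0000; min R=1−1/(4·1/3)=0.2500>−1
Confirm numerically:
  x=-2.795: |R|=0.80901 <1
  x=-2.684: |R|=0.71729 <1
  x=-2.539: |R|=0.60984 <1
  x=-2.058: |R|=0.35379 <1
  x=-3.429: |R|=1.49035 >1
  x=-3.344: |R|=1.38345 >1
Interval (-3.0000, 0).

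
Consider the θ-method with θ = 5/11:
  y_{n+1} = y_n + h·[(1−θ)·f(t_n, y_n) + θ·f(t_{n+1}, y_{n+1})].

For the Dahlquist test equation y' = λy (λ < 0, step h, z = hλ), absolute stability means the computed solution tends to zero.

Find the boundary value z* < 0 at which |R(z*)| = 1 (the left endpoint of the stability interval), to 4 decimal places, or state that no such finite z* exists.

Set f=λy, z=hλ:
  y_{n+1} = y_n + z·[6/11·y_n + 5/11·y_{n+1}] ⇒ (1 − 5/11z)y_{n+1} = (1 + 6/11z)y_n
  ⇒ R(z) = (1 + 6/11z)/(1 − 5/11z).

Solve |R(x)|<1 on ℝ⁻.
x=-1.74: |R|=0.0284
R=−1: 1+6/11x = −1+5/11x ⇒ -1/11x=2 ⇒ x=2/(-1/11)=-22.0000
Confirm numerically:
  x=-14.445: |R|=0.90922 <1
  x=-13.903: |R|=0.89943 <1
  x=-11.834: |R|=0.85512 <1
  x=-22.448: |R|=1.00364 >1
  x=-22.252: |R|=1.00206 >1
Stable set (-22.0000, 0).

z* = -22.0000.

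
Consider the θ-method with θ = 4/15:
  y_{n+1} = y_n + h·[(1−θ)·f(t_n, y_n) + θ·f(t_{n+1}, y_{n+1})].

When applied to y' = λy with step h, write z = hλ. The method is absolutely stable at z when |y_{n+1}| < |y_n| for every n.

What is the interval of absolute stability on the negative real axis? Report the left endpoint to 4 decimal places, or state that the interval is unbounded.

On y'=λy, z=hλ:
  y_{n+1} = y_n + z·[11/15·y_n + 4/15·y_{n+1}] ⇒ (1 − 4/15z)y_{n+1} = (1 + 11/15z)y_n
  so R(z) = (1 + 11/15z)/(1 − 4/15z).

Boundary: |R(x)|=1, x<0.
x=-1.33: |R|=0.0182
R=−1: 1+11/15x = −1+4/15x ⇒ -7/15x=2 ⇒ x=2/(-7/15)=-4.2857
Confirm numerically:
  x=-3.944: |R|=0.92228 <1
  x=-3.553: |R|=0.82442 <1
  x=-1.814: |R|=0.22259 <1
  x=-4.885: |R|=1.12145 >1
  x=-4.653: |R|=1.07649 >1
  x=-4.368: |R|=1.01774 >1
Stable set (-4.2857, 0).

(-4.2857, 0).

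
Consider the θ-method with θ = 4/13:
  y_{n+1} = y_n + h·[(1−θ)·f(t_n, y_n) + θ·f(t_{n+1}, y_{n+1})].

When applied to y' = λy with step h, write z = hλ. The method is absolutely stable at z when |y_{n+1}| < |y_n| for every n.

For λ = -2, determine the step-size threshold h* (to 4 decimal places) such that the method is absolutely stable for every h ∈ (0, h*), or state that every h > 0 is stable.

(-5.2000,0); λ=-2 ⇒ h* = (26/5)/2 = 2.6000.

Test eqn y'=λy, z=hλ:
  y_{n+1} = y_n + z·[9/13·y_n + 4/13·y_{n+1}] ⇒ (1 − 4/13z)y_{n+1} = (1 + 9/13z)y_n
  Hence R(z) = (1 + 9/13z)/(1 − 4/13z).

Solve |R(x)|<1 on ℝ⁻.
x=-0.59: |R|=0.5007
R=−1: 1+9/13x = −1+4/13x ⇒ -5/13x=2 ⇒ x=2/(-5/13)=-5.2000
Confirm numerically:
  x=-4.401: |R|=0.86946 <1
  x=-4.266: |R|=0.84466 <1
  x=-2.464: |R|=0.40147 <1
  x=-5.631: |R|=1.06066 >1
  x=-5.527: |R|=1.04657 >1
  x=-5.363: |R|=1.02366 >1
Stable set (-5.2000, 0).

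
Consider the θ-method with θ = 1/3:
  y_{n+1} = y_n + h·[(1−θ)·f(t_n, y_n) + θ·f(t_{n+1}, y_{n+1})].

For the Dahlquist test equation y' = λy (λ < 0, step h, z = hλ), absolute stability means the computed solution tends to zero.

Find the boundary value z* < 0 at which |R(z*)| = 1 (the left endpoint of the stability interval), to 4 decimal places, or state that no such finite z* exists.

With y'=λy (z=hλ):
  y_{n+1} = y_n + z·[2/3·y_n + 1/3·y_{n+1}] ⇒ (1 − 1/3z)y_{n+1} = (1 + 2/3z)y_n
  R(z) = (1 + 2/3z)/(1 − 1/3z).

Need |R(x)|<1, x<0.
x=-1.54: |R|=0.0176
R=−1: 1+2/3x = −1+1/3x ⇒ -1/3x=2 ⇒ x=2/(-1/3)=-6.0000
Confirm numerically:
  x=-4.667: |R|=0.82614 <1
  x=-3.387: |R|=0.59089 <1
  x=-2.603: |R|=0.39372 <1
  x=-6.498: |R|=1.05243 >1
  x=-6.419: |R|=1.04448 >1
  x=-6.029: |R|=1.00321 >1
So |R|<1 on (-6.0000, 0).

z* = -6.0000.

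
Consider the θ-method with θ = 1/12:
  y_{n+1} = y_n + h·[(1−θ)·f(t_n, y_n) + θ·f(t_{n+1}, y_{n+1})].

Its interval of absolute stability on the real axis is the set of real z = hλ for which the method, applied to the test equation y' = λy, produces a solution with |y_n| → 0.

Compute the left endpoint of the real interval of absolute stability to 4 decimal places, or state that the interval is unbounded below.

z* = -2.4000.

With y'=λy (z=hλ):
  y_{n+1} = y_n + z·[11/12·y_n + 1/12·y_{n+1}] ⇒ (1 − 1/12z)y_{n+1} = (1 + 11/12z)y_n
  R(z) = (1 + 11/12z)/(1 − 1/12z).

Solve |R(x)|<1 on ℝ⁻.
x=-1.17: |R|=0.0661
R=−1: 1+11/12x = −1+1/12x ⇒ -5/6x=2 ⇒ x=2/(-5/6)=-2.4000
Confirm numerically:
  x=-1.866: |R|=0.61489 <1
  x=-1.763: |R|=0.53716 <1
  x=-1.418: |R|=0.26815 <1
  x=-1.137: |R|=0.03859 <1
  x=-2.674: |R|=1.18672 >1
  x=-2.433: |R|=1.02286 >1
Interval (-2.4000, 0).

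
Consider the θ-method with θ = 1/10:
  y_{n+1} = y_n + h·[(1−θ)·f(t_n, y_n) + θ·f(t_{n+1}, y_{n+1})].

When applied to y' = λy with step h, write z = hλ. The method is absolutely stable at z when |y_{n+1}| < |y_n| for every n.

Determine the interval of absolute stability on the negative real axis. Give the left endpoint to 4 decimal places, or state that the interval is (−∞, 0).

(-2.5000, 0).

On y'=λy, z=hλ:
  y_{n+1} = y_n + z·[9/10·y_n + 1/10·y_{n+1}] ⇒ (1 − 1/10z)y_{n+1} = (1 + 9/10z)y_n
  so R(z) = (1 + 9/10z)/(1 − 1/10z).

Solve |R(x)|<1 on ℝ⁻.
x=-1.23: |R|=0.0953
R=−1: 1+9/10x = −1+1/10x ⇒ -4/5x=2 ⇒ x=2/(-4/5)=-2.5000
Confirm numerically:
  x=-2.403: |R|=0.93743 <1
  x=-1.828: |R|=0.54549 <1
  x=-1.257: |R|=0.11664 <1
  x=-2.807: |R|=1.19177 >1
  x=-2.625: |R|=1.07921 >1
  x=-2.534: |R|=1.02170 >1
So |R|<1 on (-2.5000, 0).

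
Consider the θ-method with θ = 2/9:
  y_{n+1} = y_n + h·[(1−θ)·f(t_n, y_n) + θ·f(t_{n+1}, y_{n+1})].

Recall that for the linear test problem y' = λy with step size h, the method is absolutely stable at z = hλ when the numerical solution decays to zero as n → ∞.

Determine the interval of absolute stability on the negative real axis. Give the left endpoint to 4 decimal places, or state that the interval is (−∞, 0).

z∈(-3.6000,0).

Test eqn y'=λy, z=hλ:
  y_{n+1} = y_n + z·[7/9·y_n + 2/9·y_{n+1}] ⇒ (1 − 2/9z)y_{n+1} = (1 + 7/9z)y_n
  ⇒ R(z) = (1 + 7/9z)/(1 − 2/9z).

Need |R(x)|<1, x<0.
x=-1.28: |R|=0.0035
R=−1: 1+7/9x = −1+2/9x ⇒ -5/9x=2 ⇒ x=2/(-5/9)=-3.6000
Confirm numerically:
  x=-3.392: |R|=0.93411 <1
  x=-2.726: |R|=0.69762 <1
  x=-1.696: |R|=0.23176 <1
  x=-3.991: |R|=1.11512 >1
  x=-3.797: |R|=1.05936 >1
Stable set (-3.6000, 0).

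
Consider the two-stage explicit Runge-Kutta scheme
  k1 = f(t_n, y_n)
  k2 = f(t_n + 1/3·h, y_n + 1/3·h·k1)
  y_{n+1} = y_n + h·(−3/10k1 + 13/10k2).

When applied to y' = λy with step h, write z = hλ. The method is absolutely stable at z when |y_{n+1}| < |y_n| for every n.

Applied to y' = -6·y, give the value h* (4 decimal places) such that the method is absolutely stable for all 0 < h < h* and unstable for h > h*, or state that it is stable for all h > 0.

With y'=λy (z=hλ):
  k1=λy_n ⇒ h·k1=z·y_n;  k2=λ(1+1/3z)y_n ⇒ h·k2=z(1+1/3z)y_n
  y_{n+1}/y_n = 1 − 3/10z + 13/10z(1+1/3z) = 1 + z + 13/30z²
  ⇒ R(z) = 1 + z + 13/30z².

Solve |R(x)|<1 on ℝ⁻.
x=-1.65: |R|=0.5297
R=1: x+13/30x²=0 ⇒ x=−30/13=-2.3077; min R=1−1/(4·13/30)=0.4231>−1
Confirm numerically:
  x=-2.121: |R|=0.82841 <1
  x=-2.037: |R|=0.76106 <1
  x=-1.805: |R|=0.60681 <1
  x=-1.223: |R|=0.42515 <1
  x=-2.877: |R|=1.70976 >1
  x=-2.808: |R|=1.60877 >1
  x=-2.398: |R|=1.09384 >1
Interval (-2.3077, 0).

(-2.3077,0); λ=-6 ⇒ h* = (30/13)/6 = 0.3846.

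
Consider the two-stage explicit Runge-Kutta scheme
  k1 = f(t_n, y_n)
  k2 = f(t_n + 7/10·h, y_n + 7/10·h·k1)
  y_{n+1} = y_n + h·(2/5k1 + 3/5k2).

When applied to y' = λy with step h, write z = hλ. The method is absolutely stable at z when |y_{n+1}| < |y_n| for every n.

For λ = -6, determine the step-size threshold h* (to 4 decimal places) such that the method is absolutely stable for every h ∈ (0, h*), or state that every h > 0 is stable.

Set f=λy, z=hλ:
  k1=λy_n ⇒ h·k1=z·y_n;  k2=λ(1+7/10z)y_n ⇒ h·k2=z(1+7/10z)y_n
  y_{n+1}/y_n = 1 + 2/5z + 3/5z(1+7/10z) = 1 + z + 21/50z²
  so R(z) = 1 + z + 21/50z².

Need |R(x)|<1, x<0.
x=-1.36: |R|=0.4168
R=1: x+21/50x²=0 ⇒ x=−50/21=-2.3810; min R=1−1/(4·21/50)=0.4048>−1
Confirm numerically:
  x=-2.251: |R|=0.87714 <1
  x=-2.208: |R|=0.83961 <1
  x=-1.944: |R|=0.64324 <1
  x=-1.749: |R|=0.53578 <1
  x=-2.967: |R|=1.73030 >1
  x=-2.935: |R|=1.68297 >1
  x=-2.420: |R|=1.03969 >1
So |R|<1 on (-2.3810, 0).

(-2.3810,0); λ=-6 ⇒ h* = (50/21)/6 = 0.3968.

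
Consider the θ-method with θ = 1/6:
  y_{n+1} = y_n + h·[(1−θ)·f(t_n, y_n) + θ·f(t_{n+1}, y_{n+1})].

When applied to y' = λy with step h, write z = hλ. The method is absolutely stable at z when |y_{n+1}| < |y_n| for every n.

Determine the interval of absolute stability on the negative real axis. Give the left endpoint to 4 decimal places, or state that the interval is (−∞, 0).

z∈(-3.0000,0).

Set f=λy, z=hλ:
  y_{n+1} = y_n + z·[5/6·y_n + 1/6·y_{n+1}] ⇒ (1 − 1/6z)y_{n+1} = (1 + 5/6z)y_n
  R(z) = (1 + 5/6z)/(1 − 1/6z).

Solve |R(x)|<1 on ℝ⁻.
x=-1.45: |R|=0.1678
R=−1: 1+5/6x = −1+1/6x ⇒ -2/3x=2 ⇒ x=2/(-2/3)=-3.0000
Confirm numerically:
  x=-2.958: |R|=0.98125 <1
  x=-2.911: |R|=0.96005 <1
  x=-1.969: |R|=0.48249 <1
  x=-1.252: |R|=0.03585 <1
  x=-3.284: |R|=1.12236 >1
  x=-3.231: |R|=1.10010 >1
Interval (-3.0000, 0).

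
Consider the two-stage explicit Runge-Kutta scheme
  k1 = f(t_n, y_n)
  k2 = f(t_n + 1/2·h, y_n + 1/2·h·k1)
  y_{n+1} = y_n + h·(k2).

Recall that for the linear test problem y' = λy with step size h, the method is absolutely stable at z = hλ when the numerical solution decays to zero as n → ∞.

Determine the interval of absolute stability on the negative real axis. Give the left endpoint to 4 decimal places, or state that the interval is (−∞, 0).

On y'=λy, z=hλ:
  k1=λy_n ⇒ h·k1=z·y_n;  k2=λ(1+1/2z)y_n ⇒ h·k2=z(1+1/2z)y_n
  y_{n+1}/y_n = 1 + z(1+1/2z) = 1 + z + 1/2z²
  ⇒ R(z) = 1 + z + 1/2z².

Solve |R(x)|<1 on ℝ⁻.
x=-1.5: |R|=0.6250
R=1: x+1/2x²=0 ⇒ x=−2=-2.0000; min R=1−1/(4·1/2)=0.5000>−1
Confirm numerically:
  x=-1.738: |R|=0.77232 <1
  x=-1.469: |R|=0.60998 <1
  x=-1.369: |R|=0.56808 <1
  x=-1.118: |R|=0.50696 <1
  x=-2.557: |R|=1.71212 >1
  x=-2.388: |R|=1.46327 >1
  x=-2.330: |R|=1.38445 >1
So |R|<1 on (-2.0000, 0).

z∈(-2.0000,0).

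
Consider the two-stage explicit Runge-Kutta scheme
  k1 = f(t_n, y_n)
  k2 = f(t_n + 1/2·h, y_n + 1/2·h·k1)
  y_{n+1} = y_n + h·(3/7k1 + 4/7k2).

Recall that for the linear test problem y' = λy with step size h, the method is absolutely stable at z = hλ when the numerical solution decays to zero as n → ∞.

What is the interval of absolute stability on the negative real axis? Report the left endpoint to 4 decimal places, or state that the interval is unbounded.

(-3.5000, 0).

On y'=λy, z=hλ:
  k1=λy_n ⇒ h·k1=z·y_n;  k2=λ(1+1/2z)y_n ⇒ h·k2=z(1+1/2z)y_n
  y_{n+1}/y_n = 1 + 3/7z + 4/7z(1+1/2z) = 1 + z + 2/7z²
  so R(z) = 1 + z + 2/7z².

Find x<0 with |R(x)|<1.
x=-0.83: |R|=0.3668
R=1: x+2/7x²=0 ⇒ x=−7/2=-3.5000; min R=1−1/(4·2/7)=0.1250>−1
Confirm numerically:
  x=-3.413: |R|=0.91516 <1
  x=-2.285: |R|=0.20678 <1
  x=-2.052: |R|=0.15106 <1
  x=-3.638: |R|=1.14344 >1
  x=-3.557: |R|=1.05793 >1
So |R|<1 on (-3.5000, 0).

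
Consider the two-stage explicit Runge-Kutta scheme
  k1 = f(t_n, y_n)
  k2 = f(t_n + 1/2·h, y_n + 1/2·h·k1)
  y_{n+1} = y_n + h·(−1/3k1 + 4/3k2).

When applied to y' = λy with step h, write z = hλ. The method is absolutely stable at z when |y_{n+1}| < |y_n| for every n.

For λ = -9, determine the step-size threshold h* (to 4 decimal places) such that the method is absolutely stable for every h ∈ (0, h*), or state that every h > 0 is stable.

(-1.5000,0); λ=-9 ⇒ h* = (3/2)/9 = 0.1667.

With y'=λy (z=hλ):
  k1=λy_n ⇒ h·k1=z·y_n;  k2=λ(1+1/2z)y_n ⇒ h·k2=z(1+1/2z)y_n
  y_{n+1}/y_n = 1 − 1/3z + 4/3z(1+1/2z) = 1 + z + 2/3z²
  ⇒ R(z) = 1 + z + 2/3z².

Find x<0 with |R(x)|<1.
x=-0.34: |R|=0.7371
R=1: x+2/3x²=0 ⇒ x=−3/2=-1.5000; min R=1−1/(4·2/3)=0.6250>−1
Confirm numerically:
  x=-1.425: |R|=0.92875 <1
  x=-0.908: |R|=0.64164 <1
  x=-0.674: |R|=0.62885 <1
  x=-1.759: |R|=1.30372 >1
  x=-1.690: |R|=1.21407 >1
  x=-1.617: |R|=1.12613 >1
So |R|<1 on (-1.5000, 0).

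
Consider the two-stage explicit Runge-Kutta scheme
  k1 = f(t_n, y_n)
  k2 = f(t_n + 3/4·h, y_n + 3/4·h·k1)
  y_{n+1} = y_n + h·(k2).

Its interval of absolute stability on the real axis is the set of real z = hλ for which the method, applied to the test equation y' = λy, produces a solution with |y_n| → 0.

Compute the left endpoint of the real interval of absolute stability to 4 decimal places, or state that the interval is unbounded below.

Set f=λy, z=hλ:
  k1=λy_n ⇒ h·k1=z·y_n;  k2=λ(1+3/4z)y_n ⇒ h·k2=z(1+3/4z)y_n
  y_{n+1}/y_n = 1 + z(1+3/4z) = 1 + z + 3/4z²
  R(z) = 1 + z + 3/4z².

Solve |R(x)|<1 on ℝ⁻.
x=-1.51: |R|=1.2001
R=1: x+3/4x²=0 ⇒ x=−4/3=-1.3333; min R=1−1/(4·3/4)=0.6667>−1
Confirm numerically:
  x=-1.272: |R|=0.94149 <1
  x=-1.215: |R|=0.89217 <1
  x=-1.007: |R|=0.75354 <1
  x=-1.747: |R|=1.54201 >1
  x=-1.585: |R|=1.29917 >1
  x=-1.462: |R|=1.14108 >1
Interval (-1.3333, 0).

left endpoint -1.3333.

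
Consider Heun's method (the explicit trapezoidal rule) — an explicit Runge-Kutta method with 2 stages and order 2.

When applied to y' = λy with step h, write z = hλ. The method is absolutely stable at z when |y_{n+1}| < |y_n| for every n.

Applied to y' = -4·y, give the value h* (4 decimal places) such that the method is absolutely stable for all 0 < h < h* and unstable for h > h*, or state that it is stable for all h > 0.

(-2.0000,0); λ=-4 ⇒ h* = 0.5000.

On y'=λy, z=hλ:
  order 2, 2-stage ⇒ R(z)=1+z+z^2/2
  (e.g. R(-1.62)=0.69220, |R|=0.69220)

Find x<0 with |R(x)|<1.
x=-1.62: |R|=0.6922
|R(-2.05)|=1.0512 |R(-1.72)|=0.7592 |R(-0.96)|=0.5008
Bisect:
  x_lo=-2.3816 |R|=1.4544  x_hi=-0.1367 |R|=0.8726
  mid=-1.25919 |R|=0.53359 →hi
  mid=-1.82041 |R|=0.83653 →hi
  mid=-2.10102 |R|=1.10612 →lo
  mid=-1.96071 |R|=0.96148 →hi
  mid=-2.03086 |R|=1.03134 →lo
  mid=-1.99579 |R|=0.99580 →hi
  mid=-2.01333 |R|=1.01341 →lo
  mid=-2.00456 |R|=1.00457 →lo
  mid=-2.00017 |R|=1.00017 →lo
  ...
  [-2.00004,-1.99990] ⇒ x*=-2.0000
Stable set (-2.0000, 0).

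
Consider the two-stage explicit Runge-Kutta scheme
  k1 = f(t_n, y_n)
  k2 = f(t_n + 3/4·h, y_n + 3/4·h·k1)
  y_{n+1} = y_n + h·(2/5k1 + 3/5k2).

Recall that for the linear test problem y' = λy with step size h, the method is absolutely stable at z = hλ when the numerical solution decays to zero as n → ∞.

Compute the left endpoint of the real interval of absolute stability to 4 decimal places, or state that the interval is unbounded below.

left endpoint -2.2222.

Set f=λy, z=hλ:
  k1=λy_n ⇒ h·k1=z·y_n;  k2=λ(1+3/4z)y_n ⇒ h·k2=z(1+3/4z)y_n
  y_{n+1}/y_n = 1 + 2/5z + 3/5z(1+3/4z) = 1 + z + 9/20z²
  so R(z) = 1 + z + 9/20z².

Need |R(x)|<1, x<0.
x=-1.28: |R|=0.4573
R=1: x+9/20x²=0 ⇒ x=−20/9=-2.2222; min R=1−1/(4·9/20)=0.4444>−1
Confirm numerically:
  x=-1.740: |R|=0.62242 <1
  x=-1.357: |R|=0.47165 <1
  x=-1.201: |R|=0.44808 <1
  x=-1.139: |R|=0.44479 <1
  x=-2.709: |R|=1.59341 >1
  x=-2.410: |R|=1.20365 >1
So |R|<1 on (-2.2222, 0).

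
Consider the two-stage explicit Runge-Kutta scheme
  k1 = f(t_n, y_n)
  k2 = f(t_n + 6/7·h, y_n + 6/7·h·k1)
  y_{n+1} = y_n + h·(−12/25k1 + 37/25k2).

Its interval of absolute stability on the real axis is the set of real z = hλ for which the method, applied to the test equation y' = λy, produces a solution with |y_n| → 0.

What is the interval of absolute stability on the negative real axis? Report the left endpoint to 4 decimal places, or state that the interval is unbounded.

z∈(-0.7883,0).

Test eqn y'=λy, z=hλ:
  k1=λy_n ⇒ h·k1=z·y_n;  k2=λ(1+6/7z)y_n ⇒ h·k2=z(1+6/7z)y_n
  y_{n+1}/y_n = 1 − 12/25z + 37/25z(1+6/7z) = 1 + z + 222/175z²
  ⇒ R(z) = 1 + z + 222/175z².

Find x<0 with |R(x)|<1.
x=-1.74: |R|=3.1007
R=1: x+222/175x²=0 ⇒ x=−175/222=-0.7883; min R=1−1/(4·222/175)=0.8029>−1
Confirm numerically:
  x=-0.693: |R|=0.91623 <1
  x=-0.651: |R|=0.88662 <1
  x=-0.637: |R|=0.87775 <1
  x=-0.330: |R|=0.80815 <1
  x=-1.246: |R|=1.72348 >1
  x=-0.874: |R|=1.09503 >1
  x=-0.860: |R|=1.07824 >1
Stable set (-0.7883, 0).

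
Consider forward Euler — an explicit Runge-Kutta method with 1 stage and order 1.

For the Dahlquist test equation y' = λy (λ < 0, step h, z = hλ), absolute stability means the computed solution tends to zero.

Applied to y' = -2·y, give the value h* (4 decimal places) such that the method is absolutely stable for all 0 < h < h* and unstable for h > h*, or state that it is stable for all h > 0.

Test eqn y'=λy, z=hλ:
  order 1, 1-stage ⇒ R(z)=1+z
  (e.g. R(-1.39)=-0.39000, |R|=0.39000)

Solve |R(x)|<1 on ℝ⁻.
x=-1.39: |R|=0.3900
|R(-1.66)|=0.6600 |R(-1.27)|=0.2700 |R(-0.53)|=0.4700
Bisect:
  x_lo=-2.6091 |R|=1.6091  x_hi=-0.2185 |R|=0.7815
  mid=-1.41380 |R|=0.41380 →hi
  mid=-2.01146 |R|=1.01146 →lo
  mid=-1.71263 |R|=0.71263 →hi
  mid=-1.86205 |R|=0.86205 →hi
  mid=-1.93675 |R|=0.93675 →hi
  mid=-1.97411 |R|=0.97411 →hi
  mid=-1.99278 |R|=0.99278 →hi
  ...
  [-2.00008,-1.99993] ⇒ x*=-2.0000
Stable set (-2.0000, 0).

(-2.0000,0); λ=-2 ⇒ h* = 1.0000.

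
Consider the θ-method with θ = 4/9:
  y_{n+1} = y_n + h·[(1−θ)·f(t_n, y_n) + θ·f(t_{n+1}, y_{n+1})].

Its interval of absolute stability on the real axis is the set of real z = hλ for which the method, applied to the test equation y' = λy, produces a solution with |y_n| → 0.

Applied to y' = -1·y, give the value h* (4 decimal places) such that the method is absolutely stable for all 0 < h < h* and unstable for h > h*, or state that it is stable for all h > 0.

(-18.0000,0); λ=-1 ⇒ h* = (18)/1 = 18.0000.

Test eqn y'=λy, z=hλ:
  y_{n+1} = y_n + z·[5/9·y_n + 4/9·y_{n+1}] ⇒ (1 − 4/9z)y_{n+1} = (1 + 5/9z)y_n
  R(z) = (1 + 5/9z)/(1 − 4/9z).

Boundary: |R(x)|=1, x<0.
x=-0.88: |R|=0.3674
R=−1: 1+5/9x = −1+4/9x ⇒ -1/9x=2 ⇒ x=2/(-1/9)=-18.0000
Confirm numerically:
  x=-15.196: |R|=0.95982 <1
  x=-13.193: |R|=0.92218 <1
  x=-10.771: |R|=0.86120 <1
  x=-9.550: |R|=0.82097 <1
  x=-18.455: |R|=1.00549 >1
  x=-18.432: |R|=1.00522 >1
  x=-18.093: |R|=1.00114 >1
Interval (-18.0000, 0).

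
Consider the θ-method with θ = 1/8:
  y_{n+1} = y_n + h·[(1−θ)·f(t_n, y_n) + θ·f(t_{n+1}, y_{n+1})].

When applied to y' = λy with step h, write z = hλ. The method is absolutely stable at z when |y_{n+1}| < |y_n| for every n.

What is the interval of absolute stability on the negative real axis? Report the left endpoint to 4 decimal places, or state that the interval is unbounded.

Set f=λy, z=hλ:
  y_{n+1} = y_n + z·[7/8·y_n + 1/8·y_{n+1}] ⇒ (1 − 1/8z)y_{n+1} = (1 + 7/8z)y_n
  Hence R(z) = (1 + 7/8z)/(1 − 1/8z).

Need |R(x)|<1, x<0.
x=-1.44: |R|=0.2203
R=−1: 1+7/8x = −1+1/8x ⇒ -3/4x=2 ⇒ x=2/(-3/4)=-2.6667
Confirm numerically:
  x=-1.779: |R|=0.45536 <1
  x=-1.536: |R|=0.28859 <1
  x=-1.455: |R|=0.23109 <1
  x=-3.249: |R|=1.31061 >1
  x=-2.763: |R|=1.05370 >1
  x=-2.744: |R|=1.04319 >1
Stable set (-2.6667, 0).

(-2.6667, 0).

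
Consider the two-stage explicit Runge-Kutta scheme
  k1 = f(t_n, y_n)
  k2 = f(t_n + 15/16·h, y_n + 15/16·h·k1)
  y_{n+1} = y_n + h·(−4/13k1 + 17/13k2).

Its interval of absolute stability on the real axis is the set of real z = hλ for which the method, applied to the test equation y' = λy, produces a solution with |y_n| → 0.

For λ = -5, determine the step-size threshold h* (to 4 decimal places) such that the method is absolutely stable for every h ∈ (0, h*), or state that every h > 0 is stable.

Test eqn y'=λy, z=hλ:
  k1=λy_n ⇒ h·k1=z·y_n;  k2=λ(1+15/16z)y_n ⇒ h·k2=z(1+15/16z)y_n
  y_{n+1}/y_n = 1 − 4/13z + 17/13z(1+15/16z) = 1 + z + 255/208z²
  R(z) = 1 + z + 255/208z².

Need |R(x)|<1, x<0.
x=-0.39: |R|=0.7965
R=1: x+255/208x²=0 ⇒ x=−208/255=-0.8157; min R=1−1/(4·255/208)=0.7961>−1
Confirm numerically:
  x=-0.754: |R|=0.94298 <1
  x=-0.716: |R|=0.91250 <1
  x=-0.478: |R|=0.80211 <1
  x=-1.298: |R|=1.76750 >1
  x=-1.200: |R|=1.56538 >1
  x=-1.069: |R|=1.33198 >1
Stable set (-0.8157, 0).

(-0.8157,0); λ=-5 ⇒ h* = (208/255)/5 = 0.1631.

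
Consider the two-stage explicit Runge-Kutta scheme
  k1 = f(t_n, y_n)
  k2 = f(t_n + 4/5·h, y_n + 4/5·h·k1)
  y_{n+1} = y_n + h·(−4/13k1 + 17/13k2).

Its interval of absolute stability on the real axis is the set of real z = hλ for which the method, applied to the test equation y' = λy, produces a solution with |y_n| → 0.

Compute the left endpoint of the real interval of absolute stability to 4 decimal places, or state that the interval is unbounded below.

left endpoint -0.9559.

On y'=λy, z=hλ:
  k1=λy_n ⇒ h·k1=z·y_n;  k2=λ(1+4/5z)y_n ⇒ h·k2=z(1+4/5z)y_n
  y_{n+1}/y_n = 1 − 4/13z + 17/13z(1+4/5z) = 1 + z + 68/65z²
  Hence R(z) = 1 + z + 68/65z².

Need |R(x)|<1, x<0.
x=-0.89: |R|=0.9387
R=1: x+68/65x²=0 ⇒ x=−65/68=-0.9559; min R=1−1/(4·68/65)=0.7610>−1
Confirm numerically:
  x=-0.718: |R|=0.82132 <1
  x=-0.659: |R|=0.79532 <1
  x=-0.629: |R|=0.78490 <1
  x=-1.478: |R|=1.80731 >1
  x=-1.378: |R|=1.60852 >1
So |R|<1 on (-0.9559, 0).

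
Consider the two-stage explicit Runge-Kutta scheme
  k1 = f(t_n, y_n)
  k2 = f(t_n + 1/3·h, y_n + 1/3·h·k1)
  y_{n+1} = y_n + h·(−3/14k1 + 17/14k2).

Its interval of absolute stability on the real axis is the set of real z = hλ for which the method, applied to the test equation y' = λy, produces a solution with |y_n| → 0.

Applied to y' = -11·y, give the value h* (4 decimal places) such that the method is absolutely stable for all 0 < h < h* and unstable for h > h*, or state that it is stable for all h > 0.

(-2.4706,0); λ=-11 ⇒ h* = (42/17)/11 = 0.2246.

Set f=λy, z=hλ:
  k1=λy_n ⇒ h·k1=z·y_n;  k2=λ(1+1/3z)y_n ⇒ h·k2=z(1+1/3z)y_n
  y_{n+1}/y_n = 1 − 3/14z + 17/14z(1+1/3z) = 1 + z + 17/42z²
  R(z) = 1 + z + 17/42z².

Solve |R(x)|<1 on ℝ⁻.
x=-0.43: |R|=0.6448
R=1: x+17/42x²=0 ⇒ x=−42/17=-2.4706; min R=1−1/(4·17/42)=0.3824>−1
Confirm numerically:
  x=-1.928: |R|=0.57657 <1
  x=-1.620: |R|=0.44226 <1
  x=-1.058: |R|=0.39508 <1
  x=-2.757: |R|=1.31962 >1
  x=-2.491: |R|=1.02058 >1
Interval (-2.4706, 0).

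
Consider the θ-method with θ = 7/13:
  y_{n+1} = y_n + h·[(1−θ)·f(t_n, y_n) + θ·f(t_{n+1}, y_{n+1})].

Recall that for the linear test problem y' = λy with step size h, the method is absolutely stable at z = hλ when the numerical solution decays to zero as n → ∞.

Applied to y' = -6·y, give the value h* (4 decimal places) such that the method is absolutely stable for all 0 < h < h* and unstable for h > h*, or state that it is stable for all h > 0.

Test eqn y'=λy, z=hλ:
  y_{n+1} = y_n + z·[6/13·y_n + 7/13·y_{n+1}] ⇒ (1 − 7/13z)y_{n+1} = (1 + 6/13z)y_n
  ⇒ R(z) = (1 + 6/13z)/(1 − 7/13z).

Boundary: |R(x)|=1, x<0.
x=-1.2: |R|=0.2710
x=-2: |R|=0.0370
x=-10: |R|=0.5663
x=-100: |R|=0.8233
θ=7/13≥1/2 ⇒ |1+6/13x|<|1−7/13x| ∀x<0 ⇒ unbounded interval.

unbounded; (−∞, 0). Any h>0 works for λ=-6.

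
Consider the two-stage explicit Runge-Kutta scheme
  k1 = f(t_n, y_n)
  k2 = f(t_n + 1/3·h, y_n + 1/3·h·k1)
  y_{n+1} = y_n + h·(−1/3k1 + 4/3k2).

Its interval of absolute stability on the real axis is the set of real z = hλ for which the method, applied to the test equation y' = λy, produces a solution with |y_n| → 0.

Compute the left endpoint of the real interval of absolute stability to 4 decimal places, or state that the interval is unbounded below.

z* = -2.2500.

Set f=λy, z=hλ:
  k1=λy_n ⇒ h·k1=z·y_n;  k2=λ(1+1/3z)y_n ⇒ h·k2=z(1+1/3z)y_n
  y_{n+1}/y_n = 1 − 1/3z + 4/3z(1+1/3z) = 1 + z + 4/9z²
  ⇒ R(z) = 1 + z + 4/9z².

Boundary: |R(x)|=1, x<0.
x=-1.26: |R|=0.4456
R=1: x+4/9x²=0 ⇒ x=−9/4=-2.2500; min R=1−1/(4·4/9)=0.4375>−1
Confirm numerically:
  x=-2.028: |R|=0.79990 <1
  x=-1.316: |R|=0.45371 <1
  x=-1.293: |R|=0.45004 <1
  x=-1.062: |R|=0.43926 <1
  x=-2.713: |R|=1.55828 >1
  x=-2.341: |R|=1.09468 >1
  x=-2.289: |R|=1.03968 >1
Interval (-2.2500, 0).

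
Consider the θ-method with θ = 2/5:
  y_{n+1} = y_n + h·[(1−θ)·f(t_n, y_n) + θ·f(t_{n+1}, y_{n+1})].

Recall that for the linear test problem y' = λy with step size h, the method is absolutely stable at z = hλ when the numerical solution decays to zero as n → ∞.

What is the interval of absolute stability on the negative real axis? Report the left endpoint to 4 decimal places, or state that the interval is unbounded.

z∈(-10.0000,0).

With y'=λy (z=hλ):
  y_{n+1} = y_n + z·[3/5·y_n + 2/5·y_{n+1}] ⇒ (1 − 2/5z)y_{n+1} = (1 + 3/5z)y_n
  ⇒ R(z) = (1 + 3/5z)/(1 − 2/5z).

Boundary: |R(x)|=1, x<0.
x=-0.85: |R|=0.3657
R=−1: 1+3/5x = −1+2/5x ⇒ -1/5x=2 ⇒ x=2/(-1/5)=-10.0000
Confirm numerically:
  x=-8.063: |R|=0.90831 <1
  x=-7.698: |R|=0.88713 <1
  x=-6.678: |R|=0.81902 <1
  x=-4.436: |R|=0.59890 <1
  x=-10.561: |R|=1.02148 >1
  x=-10.466: |R|=1.01797 >1
  x=-10.052: |R|=1.00207 >1
Interval (-10.0000, 0).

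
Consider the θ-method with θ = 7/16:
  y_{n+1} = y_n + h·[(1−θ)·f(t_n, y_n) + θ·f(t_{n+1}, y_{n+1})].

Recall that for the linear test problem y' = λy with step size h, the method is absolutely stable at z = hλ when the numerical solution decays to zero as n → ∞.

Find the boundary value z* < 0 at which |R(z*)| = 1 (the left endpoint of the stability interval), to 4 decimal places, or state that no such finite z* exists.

Set f=λy, z=hλ:
  y_{n+1} = y_n + z·[9/16·y_n + 7/16·y_{n+1}] ⇒ (1 − 7/16z)y_{n+1} = (1 + 9/16z)y_n
  ⇒ R(z) = (1 + 9/16z)/(1 − 7/16z).

Need |R(x)|<1, x<0.
x=-1.49: |R|=0.0980
R=−1: 1+9/16x = −1+7/16x ⇒ -1/8x=2 ⇒ x=2/(-1/8)=-16.0000
Confirm numerically:
  x=-12.979: |R|=0.94346 <1
  x=-12.228: |R|=0.92575 <1
  x=-10.069: |R|=0.86284 <1
  x=-6.991: |R|=0.72253 <1
  x=-16.454: |R|=1.00692 >1
  x=-16.085: |R|=1.00132 >1
Stable set (-16.0000, 0).

z* = -16.0000.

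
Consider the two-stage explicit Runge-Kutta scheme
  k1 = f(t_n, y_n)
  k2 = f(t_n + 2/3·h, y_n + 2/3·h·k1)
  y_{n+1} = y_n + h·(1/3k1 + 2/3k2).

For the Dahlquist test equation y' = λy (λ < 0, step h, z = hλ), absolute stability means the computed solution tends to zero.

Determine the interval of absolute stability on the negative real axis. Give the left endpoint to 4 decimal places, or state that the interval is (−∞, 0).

On y'=λy, z=hλ:
  k1=λy_n ⇒ h·k1=z·y_n;  k2=λ(1+2/3z)y_n ⇒ h·k2=z(1+2/3z)y_n
  y_{n+1}/y_n = 1 + 1/3z + 2/3z(1+2/3z) = 1 + z + 4/9z²
  so R(z) = 1 + z + 4/9z².

Solve |R(x)|<1 on ℝ⁻.
x=-1.77: |R|=0.6224
R=1: x+4/9x²=0 ⇒ x=−9/4=-2.2500; min R=1−1/(4·4/9)=0.4375>−1
Confirm numerically:
  x=-1.495: |R|=0.49834 <1
  x=-0.934: |R|=0.45371 <1
  x=-0.910: |R|=0.45804 <1
  x=-2.836: |R|=1.73862 >1
  x=-2.632: |R|=1.44686 >1
  x=-2.358: |R|=1.11318 >1
So |R|<1 on (-2.2500, 0).

(-2.2500, 0).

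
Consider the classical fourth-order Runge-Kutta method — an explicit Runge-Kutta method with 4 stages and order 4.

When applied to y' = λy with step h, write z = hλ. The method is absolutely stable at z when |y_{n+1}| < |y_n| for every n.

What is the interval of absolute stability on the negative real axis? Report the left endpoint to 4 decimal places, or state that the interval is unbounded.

Set f=λy, z=hλ:
  order 4, 4-stage ⇒ R(z)=1+z+z^2/2+z^3/6+z^4/24
  (e.g. R(-1.04)=0.36207, |R|=0.36207)

Need |R(x)|<1, x<0.
x=-1.04: |R|=0.3621
|R(-1.26)|=0.3054 |R(-1.16)|=0.3281 |R(-0.74)|=0.4788
Bisect:
  x_lo=-3.5598 |R|=2.9489  x_hi=-0.0915 |R|=0.9125
  mid=-1.82566 |R|=0.28957 →hi
  mid=-2.69273 |R|=0.86918 →hi
  mid=-3.12626 |R|=1.64814 →lo
  mid=-2.90950 |R|=1.20399 →lo
  mid=-2.80111 |R|=1.02411 →lo
  mid=-2.74692 |R|=0.94367 →hi
  mid=-2.77402 |R|=0.98313 →hi
  mid=-2.78757 |R|=1.00343 →lo
  mid=-2.78079 |R|=0.99323 →hi
  mid=-2.78418 |R|=0.99832 →hi
  ...
  [-2.78545,-2.78524] ⇒ x*=-2.7853
Stable set (-2.7853, 0).

z∈(-2.7853,0).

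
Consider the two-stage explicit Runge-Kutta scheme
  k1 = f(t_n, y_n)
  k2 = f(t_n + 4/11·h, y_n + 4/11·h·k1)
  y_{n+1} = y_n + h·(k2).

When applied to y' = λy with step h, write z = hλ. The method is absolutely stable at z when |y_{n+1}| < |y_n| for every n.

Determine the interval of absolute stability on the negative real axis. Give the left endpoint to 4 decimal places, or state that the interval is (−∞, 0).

On y'=λy, z=hλ:
  k1=λy_n ⇒ h·k1=z·y_n;  k2=λ(1+4/11z)y_n ⇒ h·k2=z(1+4/11z)y_n
  y_{n+1}/y_n = 1 + z(1+4/11z) = 1 + z + 4/11z²
  so R(z) = 1 + z + 4/11z².

Find x<0 with |R(x)|<1.
x=-0.85: |R|=0.4127
R=1: x+4/11x²=0 ⇒ x=−11/4=-2.7500; min R=1−1/(4·4/11)=0.3125>−1
Confirm numerically:
  x=-2.729: |R|=0.97916 <1
  x=-2.679: |R|=0.93083 <1
  x=-2.498: |R|=0.77109 <1
  x=-2.386: |R|=0.68418 <1
  x=-3.215: |R|=1.54363 >1
  x=-3.085: |R|=1.37581 >1
Interval (-2.7500, 0).

z∈(-2.7500,0).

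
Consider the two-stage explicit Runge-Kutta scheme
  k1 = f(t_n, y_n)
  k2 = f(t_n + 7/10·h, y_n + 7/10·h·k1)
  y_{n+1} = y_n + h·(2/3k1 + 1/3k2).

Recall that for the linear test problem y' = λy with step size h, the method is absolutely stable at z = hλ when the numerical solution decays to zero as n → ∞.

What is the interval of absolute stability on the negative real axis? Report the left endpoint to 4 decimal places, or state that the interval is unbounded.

Test eqn y'=λy, z=hλ:
  k1=λy_n ⇒ h·k1=z·y_n;  k2=λ(1+7/10z)y_n ⇒ h·k2=z(1+7/10z)y_n
  y_{n+1}/y_n = 1 + 2/3z + 1/3z(1+7/10z) = 1 + z + 7/30z²
  R(z) = 1 + z + 7/30z².

Boundary: |R(x)|=1, x<0.
x=-1.04: |R|=0.2124
R=1: x+7/30x²=0 ⇒ x=−30/7=-4.2857; min R=1−1/(4·7/30)=-0.0714>−1
Confirm numerically:
  x=-3.507: |R|=0.36278 <1
  x=-2.997: |R|=0.09880 <1
  x=-2.431: |R|=0.05206 <1
  x=-2.200: |R|=0.07067 <1
  x=-4.806: |R|=1.58345 >1
  x=-4.618: |R|=1.35805 >1
  x=-4.356: |R|=1.07144 >1
Stable set (-4.2857, 0).

(-4.2857, 0).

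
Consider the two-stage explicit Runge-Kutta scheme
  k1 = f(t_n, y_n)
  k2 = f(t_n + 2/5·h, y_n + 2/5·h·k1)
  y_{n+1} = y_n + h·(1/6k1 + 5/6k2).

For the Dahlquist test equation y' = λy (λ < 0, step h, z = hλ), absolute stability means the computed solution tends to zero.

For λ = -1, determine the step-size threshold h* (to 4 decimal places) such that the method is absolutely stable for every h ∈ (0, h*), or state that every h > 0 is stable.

With y'=λy (z=hλ):
  k1=λy_n ⇒ h·k1=z·y_n;  k2=λ(1+2/5z)y_n ⇒ h·k2=z(1+2/5z)y_n
  y_{n+1}/y_n = 1 + 1/6z + 5/6z(1+2/5z) = 1 + z + 1/3z²
  R(z) = 1 + z + 1/3z².

Solve |R(x)|<1 on ℝ⁻.
x=-0.49: |R|=0.5900
R=1: x+1/3x²=0 ⇒ x=−3=-3.0000; min R=1−1/(4·1/3)=0.2500>−1
Confirm numerically:
  x=-2.782: |R|=0.79784 <1
  x=-2.293: |R|=0.45962 <1
  x=-1.324: |R|=0.26033 <1
  x=-3.487: |R|=1.56606 >1
  x=-3.264: |R|=1.28723 >1
  x=-3.146: |R|=1.15311 >1
Stable set (-3.0000, 0).

(-3.0000,0); λ=-1 ⇒ h* = (3)/1 = 3.0000.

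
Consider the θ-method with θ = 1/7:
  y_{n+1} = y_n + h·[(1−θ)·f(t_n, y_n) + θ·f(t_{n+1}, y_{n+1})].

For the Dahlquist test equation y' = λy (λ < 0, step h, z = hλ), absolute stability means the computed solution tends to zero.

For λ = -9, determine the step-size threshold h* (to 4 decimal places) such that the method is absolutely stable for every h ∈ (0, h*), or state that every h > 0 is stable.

On y'=λy, z=hλ:
  y_{n+1} = y_n + z·[6/7·y_n + 1/7·y_{n+1}] ⇒ (1 − 1/7z)y_{n+1} = (1 + 6/7z)y_n
  Hence R(z) = (1 + 6/7z)/(1 − 1/7z).

Solve |R(x)|<1 on ℝ⁻.
x=-0.88: |R|=0.2183
R=−1: 1+6/7x = −1+1/7x ⇒ -5/7x=2 ⇒ x=2/(-5/7)=-2.8000
Confirm numerically:
  x=-2.317: |R|=0.74080 <1
  x=-2.139: |R|=0.63836 <1
  x=-1.229: |R|=0.04545 <1
  x=-3.044: |R|=1.12147 >1
  x=-2.958: |R|=1.07933 >1
Stable set (-2.8000, 0).

(-2.8000,0); λ=-9 ⇒ h* = (14/5)/9 = 0.3111.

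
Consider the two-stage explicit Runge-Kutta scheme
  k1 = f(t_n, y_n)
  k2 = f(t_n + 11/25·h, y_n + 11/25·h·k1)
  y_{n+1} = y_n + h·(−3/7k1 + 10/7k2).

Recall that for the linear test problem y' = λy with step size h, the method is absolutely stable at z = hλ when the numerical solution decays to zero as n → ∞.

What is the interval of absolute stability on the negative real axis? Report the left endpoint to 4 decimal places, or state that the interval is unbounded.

With y'=λy (z=hλ):
  k1=λy_n ⇒ h·k1=z·y_n;  k2=λ(1+11/25z)y_n ⇒ h·k2=z(1+11/25z)y_n
  y_{n+1}/y_n = 1 − 3/7z + 10/7z(1+11/25z) = 1 + z + 22/35z²
  so R(z) = 1 + z + 22/35z².

Find x<0 with |R(x)|<1.
x=-1.65: |R|=1.0613
R=1: x+22/35x²=0 ⇒ x=−35/22=-1.5909; min R=1−1/(4·22/35)=0.6023>−1
Confirm numerically:
  x=-1.396: |R|=0.82897 <1
  x=-1.146: |R|=0.67951 <1
  x=-1.110: |R|=0.66446 <1
  x=-1.108: |R|=0.66367 <1
  x=-2.144: |R|=1.74538 >1
  x=-1.800: |R|=1.23657 >1
So |R|<1 on (-1.5909, 0).

z∈(-1.5909,0).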